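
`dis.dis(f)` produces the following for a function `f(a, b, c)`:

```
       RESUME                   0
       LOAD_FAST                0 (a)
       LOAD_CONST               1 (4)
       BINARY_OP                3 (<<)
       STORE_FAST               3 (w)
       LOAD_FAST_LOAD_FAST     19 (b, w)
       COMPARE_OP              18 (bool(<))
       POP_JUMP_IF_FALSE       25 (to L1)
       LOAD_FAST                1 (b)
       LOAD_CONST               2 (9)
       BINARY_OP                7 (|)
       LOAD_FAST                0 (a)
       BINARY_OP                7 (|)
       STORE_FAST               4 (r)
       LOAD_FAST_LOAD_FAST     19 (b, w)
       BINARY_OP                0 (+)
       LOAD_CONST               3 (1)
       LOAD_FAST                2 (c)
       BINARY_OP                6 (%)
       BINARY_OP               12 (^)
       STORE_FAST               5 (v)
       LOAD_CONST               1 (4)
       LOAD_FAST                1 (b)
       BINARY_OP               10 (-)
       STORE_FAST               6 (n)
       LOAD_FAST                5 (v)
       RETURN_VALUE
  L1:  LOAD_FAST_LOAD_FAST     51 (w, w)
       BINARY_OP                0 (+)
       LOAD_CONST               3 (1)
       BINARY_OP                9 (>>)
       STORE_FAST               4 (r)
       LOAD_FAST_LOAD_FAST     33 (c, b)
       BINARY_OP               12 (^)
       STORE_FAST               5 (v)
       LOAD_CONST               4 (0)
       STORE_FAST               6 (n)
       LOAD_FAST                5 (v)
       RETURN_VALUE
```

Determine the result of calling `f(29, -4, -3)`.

-462

LOAD_FAST a → push 29. Stack: [29]
LOAD_CONST → push 4. Stack: [29, 4]
BINARY_OP << → 29 << 4 = 464. Stack: [464]
STORE_FAST w → w=464. Stack: []
LOAD_FAST_LOAD_FAST b,w → push -4,464. Stack: [-4, 464]
COMPARE_OP bool(<) → -4 vs 464 = True. Stack: [True]
POP_JUMP_IF_FALSE → pop True; no jump. Stack: []
LOAD_FAST b → push -4. Stack: [-4]
LOAD_CONST → push 9. Stack: [-4, 9]
BINARY_OP | → -4 | 9 = -3. Stack: [-3]
LOAD_FAST a → push 29. Stack: [-3, 29]
BINARY_OP | → -3 | 29 = -3. Stack: [-3]
STORE_FAST r → r=-3. Stack: []
LOAD_FAST_LOAD_FAST b,w → push -4,464. Stack: [-4, 464]
BINARY_OP + → -4 + 464 = 460. Stack: [460]
LOAD_CONST → push 1. Stack: [460, 1]
LOAD_FAST c → push -3. Stack: [460, 1, -3]
BINARY_OP % → 1 % -3 = -2. Stack: [460, -2]
BINARY_OP ^ → 460 ^ -2 = -462. Stack: [-462]
STORE_FAST v → v=-462. Stack: []
LOAD_CONST → push 4. Stack: [4]
LOAD_FAST b → push -4. Stack: [4, -4]
BINARY_OP - → 4 - -4 = 8. Stack: [8]
STORE_FAST n → n=8. Stack: []
LOAD_FAST v → push -462. Stack: [-462]
RETURN_VALUE → return -462.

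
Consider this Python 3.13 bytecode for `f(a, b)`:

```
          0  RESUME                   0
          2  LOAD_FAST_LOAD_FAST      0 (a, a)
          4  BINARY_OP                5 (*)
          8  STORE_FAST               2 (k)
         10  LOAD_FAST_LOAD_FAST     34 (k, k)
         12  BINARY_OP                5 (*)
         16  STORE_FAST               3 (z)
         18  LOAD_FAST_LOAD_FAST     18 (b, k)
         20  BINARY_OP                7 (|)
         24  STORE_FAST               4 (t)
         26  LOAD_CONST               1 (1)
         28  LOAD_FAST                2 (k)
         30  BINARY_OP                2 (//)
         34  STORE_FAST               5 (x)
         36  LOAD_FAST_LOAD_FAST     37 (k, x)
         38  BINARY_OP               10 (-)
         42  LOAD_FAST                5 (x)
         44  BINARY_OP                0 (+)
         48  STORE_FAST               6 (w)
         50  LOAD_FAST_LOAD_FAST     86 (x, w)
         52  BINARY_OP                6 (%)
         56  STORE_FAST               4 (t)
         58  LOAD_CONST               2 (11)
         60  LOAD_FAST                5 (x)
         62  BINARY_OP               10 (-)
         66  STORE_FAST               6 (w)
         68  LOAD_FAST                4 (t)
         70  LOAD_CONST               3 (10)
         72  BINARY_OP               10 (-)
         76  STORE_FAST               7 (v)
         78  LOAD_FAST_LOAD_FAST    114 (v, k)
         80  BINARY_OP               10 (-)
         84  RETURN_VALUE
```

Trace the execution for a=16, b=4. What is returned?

LOAD_FAST_LOAD_FAST a,a → push 16,16. Stack: [16, 16]
BINARY_OP * → 16 * 16 = 256. Stack: [256]
STORE_FAST k → k=256. Stack: []
LOAD_FAST_LOAD_FAST k,k → push 256,256. Stack: [256, 256]
BINARY_OP * → 256 * 256 = 65536. Stack: [65536]
STORE_FAST z → z=65536. Stack: []
LOAD_FAST_LOAD_FAST b,k → push 4,256. Stack: [4, 256]
BINARY_OP | → 4 | 256 = 260. Stack: [260]
STORE_FAST t → t=260. Stack: []
LOAD_CONST → push 1. Stack: [1]
LOAD_FAST k → push 256. Stack: [1, 256]
BINARY_OP // → 1 // 256 = 0. Stack: [0]
STORE_FAST x → x=0. Stack: []
LOAD_FAST_LOAD_FAST k,x → push 256,0. Stack: [256, 0]
BINARY_OP - → 256 - 0 = 256. Stack: [256]
LOAD_FAST x → push 0. Stack: [256, 0]
BINARY_OP + → 256 + 0 = 256. Stack: [256]
STORE_FAST w → w=256. Stack: []
LOAD_FAST_LOAD_FAST x,w → push 0,256. Stack: [0, 256]
BINARY_OP % → 0 % 256 = 0. Stack: [0]
STORE_FAST t → t=0. Stack: []
LOAD_CONST → push 11. Stack: [11]
LOAD_FAST x → push 0. Stack: [11, 0]
BINARY_OP - → 11 - 0 = 11. Stack: [11]
STORE_FAST w → w=11. Stack: []
LOAD_FAST t → push 0. Stack: [0]
LOAD_CONST → push 10. Stack: [0, 10]
BINARY_OP - → 0 - 10 = -10. Stack: [-10]
STORE_FAST v → v=-10. Stack: []
LOAD_FAST_LOAD_FAST v,k → push -10,256. Stack: [-10, 256]
BINARY_OP - → -10 - 256 = -266. Stack: [-266]
RETURN_VALUE → return -266.

-266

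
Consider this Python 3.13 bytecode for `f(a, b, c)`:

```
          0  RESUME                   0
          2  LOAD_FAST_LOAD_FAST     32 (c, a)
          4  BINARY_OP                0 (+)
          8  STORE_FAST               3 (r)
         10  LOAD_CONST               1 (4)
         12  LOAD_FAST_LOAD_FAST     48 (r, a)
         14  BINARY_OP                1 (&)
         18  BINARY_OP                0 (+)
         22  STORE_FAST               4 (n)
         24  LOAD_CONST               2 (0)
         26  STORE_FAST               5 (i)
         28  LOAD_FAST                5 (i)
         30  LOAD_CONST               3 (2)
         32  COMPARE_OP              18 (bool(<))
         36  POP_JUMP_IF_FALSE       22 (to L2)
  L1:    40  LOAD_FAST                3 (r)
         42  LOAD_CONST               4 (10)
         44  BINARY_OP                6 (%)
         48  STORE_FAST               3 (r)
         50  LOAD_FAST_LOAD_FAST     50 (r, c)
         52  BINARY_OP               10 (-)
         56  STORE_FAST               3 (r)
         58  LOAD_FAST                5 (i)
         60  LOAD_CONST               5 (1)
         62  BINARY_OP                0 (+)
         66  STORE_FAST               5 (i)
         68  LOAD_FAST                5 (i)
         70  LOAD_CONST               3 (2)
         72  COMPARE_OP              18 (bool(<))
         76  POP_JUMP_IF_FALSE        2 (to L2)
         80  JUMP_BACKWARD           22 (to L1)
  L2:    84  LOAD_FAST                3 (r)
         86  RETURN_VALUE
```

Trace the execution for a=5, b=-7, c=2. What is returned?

LOAD_FAST_LOAD_FAST c,a → push 2,5. Stack: [2, 5]
BINARY_OP + → 2 + 5 = 7. Stack: [7]
STORE_FAST r → r=7. Stack: []
LOAD_CONST → push 4. Stack: [4]
LOAD_FAST_LOAD_FAST r,a → push 7,5. Stack: [4, 7, 5]
BINARY_OP & → 7 & 5 = 5. Stack: [4, 5]
BINARY_OP + → 4 + 5 = 9. Stack: [9]
STORE_FAST n → n=9. Stack: []
LOAD_CONST → push 0. Stack: [0]
STORE_FAST i → i=0. Stack: []
LOAD_FAST i → push 0. Stack: [0]
LOAD_CONST → push 2. Stack: [0, 2]
COMPARE_OP bool(<) → 0 vs 2 = True. Stack: [True]
POP_JUMP_IF_FALSE → pop True; no jump. Stack: []
LOAD_FAST r → push 7. Stack: [7]
LOAD_CONST → push 10. Stack: [7, 10]
BINARY_OP % → 7 % 10 = 7. Stack: [7]
STORE_FAST r → r=7. Stack: []
LOAD_FAST_LOAD_FAST r,c → push 7,2. Stack: [7, 2]
BINARY_OP - → 7 - 2 = 5. Stack: [5]
STORE_FAST r → r=5. Stack: []
LOAD_FAST i → push 0. Stack: [0]
LOAD_CONST → push 1. Stack: [0, 1]
BINARY_OP + → 0 + 1 = 1. Stack: [1]
STORE_FAST i → i=1. Stack: []
LOAD_FAST i → push 1. Stack: [1]
LOAD_CONST → push 2. Stack: [1, 2]
COMPARE_OP bool(<) → 1 vs 2 = True. Stack: [True]
POP_JUMP_IF_FALSE → pop True; no jump. Stack: []
LOAD_FAST r → push 5. Stack: [5]
LOAD_CONST → push 10. Stack: [5, 10]
BINARY_OP % → 5 % 10 = 5. Stack: [5]
STORE_FAST r → r=5. Stack: []
LOAD_FAST_LOAD_FAST r,c → push 5,2. Stack: [5, 2]
BINARY_OP - → 5 - 2 = 3. Stack: [3]
STORE_FAST r → r=3. Stack: []
LOAD_FAST i → push 1. Stack: [1]
LOAD_CONST → push 1. Stack: [1, 1]
BINARY_OP + → 1 + 1 = 2. Stack: [2]
STORE_FAST i → i=2. Stack: []
LOAD_FAST i → push 2. Stack: [2]
LOAD_CONST → push 2. Stack: [2, 2]
COMPARE_OP bool(<) → 2 vs 2 = False. Stack: [False]
POP_JUMP_IF_FALSE → pop False; jump. Stack: []
LOAD_FAST r → push 3. Stack: [3]
RETURN_VALUE → return 3.

3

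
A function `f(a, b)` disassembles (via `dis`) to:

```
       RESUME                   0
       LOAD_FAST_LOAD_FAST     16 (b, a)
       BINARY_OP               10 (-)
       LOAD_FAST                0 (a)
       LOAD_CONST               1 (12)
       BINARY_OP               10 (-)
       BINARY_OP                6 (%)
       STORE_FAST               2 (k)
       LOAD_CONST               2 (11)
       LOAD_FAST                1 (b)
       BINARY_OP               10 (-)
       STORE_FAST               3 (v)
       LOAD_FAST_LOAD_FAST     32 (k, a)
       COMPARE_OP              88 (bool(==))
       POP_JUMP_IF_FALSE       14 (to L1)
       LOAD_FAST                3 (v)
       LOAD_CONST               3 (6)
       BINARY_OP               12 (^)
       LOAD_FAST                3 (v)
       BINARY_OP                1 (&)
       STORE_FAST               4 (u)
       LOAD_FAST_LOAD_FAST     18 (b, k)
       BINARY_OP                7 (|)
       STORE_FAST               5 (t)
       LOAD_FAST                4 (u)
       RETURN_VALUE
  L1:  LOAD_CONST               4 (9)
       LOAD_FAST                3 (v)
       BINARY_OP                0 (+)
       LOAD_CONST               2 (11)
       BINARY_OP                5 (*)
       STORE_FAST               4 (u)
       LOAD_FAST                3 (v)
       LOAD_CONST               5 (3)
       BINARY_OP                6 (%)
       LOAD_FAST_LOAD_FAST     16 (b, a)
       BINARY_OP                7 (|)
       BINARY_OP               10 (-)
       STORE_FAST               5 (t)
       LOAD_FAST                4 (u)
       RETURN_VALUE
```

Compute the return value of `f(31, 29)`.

-99

LOAD_FAST_LOAD_FAST b,a → push 29,31. Stack: [29, 31]
BINARY_OP - → 29 - 31 = -2. Stack: [-2]
LOAD_FAST a → push 31. Stack: [-2, 31]
LOAD_CONST → push 12. Stack: [-2, 31, 12]
BINARY_OP - → 31 - 12 = 19. Stack: [-2, 19]
BINARY_OP % → -2 % 19 = 17. Stack: [17]
STORE_FAST k → k=17. Stack: []
LOAD_CONST → push 11. Stack: [11]
LOAD_FAST b → push 29. Stack: [11, 29]
BINARY_OP - → 11 - 29 = -18. Stack: [-18]
STORE_FAST v → v=-18. Stack: []
LOAD_FAST_LOAD_FAST k,a → push 17,31. Stack: [17, 31]
COMPARE_OP bool(==) → 17 vs 31 = False. Stack: [False]
POP_JUMP_IF_FALSE → pop False; jump. Stack: []
LOAD_CONST → push 9. Stack: [9]
LOAD_FAST v → push -18. Stack: [9, -18]
BINARY_OP + → 9 + -18 = -9. Stack: [-9]
LOAD_CONST → push 11. Stack: [-9, 11]
BINARY_OP * → -9 * 11 = -99. Stack: [-99]
STORE_FAST u → u=-99. Stack: []
LOAD_FAST v → push -18. Stack: [-18]
LOAD_CONST → push 3. Stack: [-18, 3]
BINARY_OP % → -18 % 3 = 0. Stack: [0]
LOAD_FAST_LOAD_FAST b,a → push 29,31. Stack: [0, 29, 31]
BINARY_OP | → 29 | 31 = 31. Stack: [0, 31]
BINARY_OP - → 0 - 31 = -31. Stack: [-31]
STORE_FAST t → t=-31. Stack: []
LOAD_FAST u → push -99. Stack: [-99]
RETURN_VALUE → return -99.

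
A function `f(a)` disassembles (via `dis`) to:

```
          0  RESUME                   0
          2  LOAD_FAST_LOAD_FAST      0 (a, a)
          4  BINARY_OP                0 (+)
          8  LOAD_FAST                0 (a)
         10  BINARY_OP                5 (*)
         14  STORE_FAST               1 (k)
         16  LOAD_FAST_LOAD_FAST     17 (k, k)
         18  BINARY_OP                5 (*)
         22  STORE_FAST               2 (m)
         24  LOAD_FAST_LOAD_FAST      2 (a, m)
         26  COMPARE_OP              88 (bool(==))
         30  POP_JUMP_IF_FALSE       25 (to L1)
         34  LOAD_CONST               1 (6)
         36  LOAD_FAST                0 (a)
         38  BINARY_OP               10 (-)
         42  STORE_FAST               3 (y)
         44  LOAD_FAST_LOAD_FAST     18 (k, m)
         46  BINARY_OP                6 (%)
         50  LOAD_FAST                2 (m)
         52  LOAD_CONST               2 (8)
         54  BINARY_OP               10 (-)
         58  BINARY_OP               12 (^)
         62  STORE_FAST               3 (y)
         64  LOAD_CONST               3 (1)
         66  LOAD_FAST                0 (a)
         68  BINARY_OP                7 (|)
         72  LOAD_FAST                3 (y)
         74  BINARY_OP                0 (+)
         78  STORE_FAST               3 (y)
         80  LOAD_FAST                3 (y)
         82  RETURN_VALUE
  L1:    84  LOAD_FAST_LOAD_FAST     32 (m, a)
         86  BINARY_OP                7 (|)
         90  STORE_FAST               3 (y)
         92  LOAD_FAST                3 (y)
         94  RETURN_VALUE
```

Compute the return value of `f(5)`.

2501

LOAD_FAST_LOAD_FAST a,a → push 5,5. Stack: [5, 5]
BINARY_OP + → 5 + 5 = 10. Stack: [10]
LOAD_FAST a → push 5. Stack: [10, 5]
BINARY_OP * → 10 * 5 = 50. Stack: [50]
STORE_FAST k → k=50. Stack: []
LOAD_FAST_LOAD_FAST k,k → push 50,50. Stack: [50, 50]
BINARY_OP * → 50 * 50 = 2500. Stack: [2500]
STORE_FAST m → m=2500. Stack: []
LOAD_FAST_LOAD_FAST a,m → push 5,2500. Stack: [5, 2500]
COMPARE_OP bool(==) → 5 vs 2500 = False. Stack: [False]
POP_JUMP_IF_FALSE → pop False; jump. Stack: []
LOAD_FAST_LOAD_FAST m,a → push 2500,5. Stack: [2500, 5]
BINARY_OP | → 2500 | 5 = 2501. Stack: [2501]
STORE_FAST y → y=2501. Stack: []
LOAD_FAST y → push 2501. Stack: [2501]
RETURN_VALUE → return 2501.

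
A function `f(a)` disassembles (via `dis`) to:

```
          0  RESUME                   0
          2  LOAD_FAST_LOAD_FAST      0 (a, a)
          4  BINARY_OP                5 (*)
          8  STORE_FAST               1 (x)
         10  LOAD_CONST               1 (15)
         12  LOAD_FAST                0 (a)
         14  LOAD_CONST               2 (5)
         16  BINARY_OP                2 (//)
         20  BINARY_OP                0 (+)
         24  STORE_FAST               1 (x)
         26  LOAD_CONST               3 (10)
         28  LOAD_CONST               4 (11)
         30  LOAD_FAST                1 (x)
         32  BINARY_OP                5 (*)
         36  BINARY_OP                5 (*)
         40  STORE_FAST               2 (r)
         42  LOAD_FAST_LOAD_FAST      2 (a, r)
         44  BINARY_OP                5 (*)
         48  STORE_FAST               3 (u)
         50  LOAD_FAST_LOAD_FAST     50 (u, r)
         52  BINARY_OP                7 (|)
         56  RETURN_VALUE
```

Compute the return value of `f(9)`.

16352

LOAD_FAST_LOAD_FAST a,a → push 9,9. Stack: [9, 9]
BINARY_OP * → 9 * 9 = 81. Stack: [81]
STORE_FAST x → x=81. Stack: []
LOAD_CONST → push 15. Stack: [15]
LOAD_FAST a → push 9. Stack: [15, 9]
LOAD_CONST → push 5. Stack: [15, 9, 5]
BINARY_OP // → 9 // 5 = 1. Stack: [15, 1]
BINARY_OP + → 15 + 1 = 16. Stack: [16]
STORE_FAST x → x=16. Stack: []
LOAD_CONST → push 10. Stack: [10]
LOAD_CONST → push 11. Stack: [10, 11]
LOAD_FAST x → push 16. Stack: [10, 11, 16]
BINARY_OP * → 11 * 16 = 176. Stack: [10, 176]
BINARY_OP * → 10 * 176 = 1760. Stack: [1760]
STORE_FAST r → r=1760. Stack: []
LOAD_FAST_LOAD_FAST a,r → push 9,1760. Stack: [9, 1760]
BINARY_OP * → 9 * 1760 = 15840. Stack: [15840]
STORE_FAST u → u=15840. Stack: []
LOAD_FAST_LOAD_FAST u,r → push 15840,1760. Stack: [15840, 1760]
BINARY_OP | → 15840 | 1760 = 16352. Stack: [16352]
RETURN_VALUE → return 16352.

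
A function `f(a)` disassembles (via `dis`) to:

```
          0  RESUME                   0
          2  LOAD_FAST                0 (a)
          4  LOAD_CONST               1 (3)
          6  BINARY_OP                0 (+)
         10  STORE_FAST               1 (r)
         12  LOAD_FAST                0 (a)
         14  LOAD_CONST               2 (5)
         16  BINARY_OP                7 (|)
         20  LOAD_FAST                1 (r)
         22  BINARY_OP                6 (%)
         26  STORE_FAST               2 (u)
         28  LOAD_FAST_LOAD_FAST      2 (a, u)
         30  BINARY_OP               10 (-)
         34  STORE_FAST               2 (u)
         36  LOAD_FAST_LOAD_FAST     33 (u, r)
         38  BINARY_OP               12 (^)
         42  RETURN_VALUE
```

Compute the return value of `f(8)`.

13

LOAD_FAST a → push 8. Stack: [8]
LOAD_CONST → push 3. Stack: [8, 3]
BINARY_OP + → 8 + 3 = 11. Stack: [11]
STORE_FAST r → r=11. Stack: []
LOAD_FAST a → push 8. Stack: [8]
LOAD_CONST → push 5. Stack: [8, 5]
BINARY_OP | → 8 | 5 = 13. Stack: [13]
LOAD_FAST r → push 11. Stack: [13, 11]
BINARY_OP % → 13 % 11 = 2. Stack: [2]
STORE_FAST u → u=2. Stack: []
LOAD_FAST_LOAD_FAST a,u → push 8,2. Stack: [8, 2]
BINARY_OP - → 8 - 2 = 6. Stack: [6]
STORE_FAST u → u=6. Stack: []
LOAD_FAST_LOAD_FAST u,r → push 6,11. Stack: [6, 11]
BINARY_OP ^ → 6 ^ 11 = 13. Stack: [13]
RETURN_VALUE → return 13.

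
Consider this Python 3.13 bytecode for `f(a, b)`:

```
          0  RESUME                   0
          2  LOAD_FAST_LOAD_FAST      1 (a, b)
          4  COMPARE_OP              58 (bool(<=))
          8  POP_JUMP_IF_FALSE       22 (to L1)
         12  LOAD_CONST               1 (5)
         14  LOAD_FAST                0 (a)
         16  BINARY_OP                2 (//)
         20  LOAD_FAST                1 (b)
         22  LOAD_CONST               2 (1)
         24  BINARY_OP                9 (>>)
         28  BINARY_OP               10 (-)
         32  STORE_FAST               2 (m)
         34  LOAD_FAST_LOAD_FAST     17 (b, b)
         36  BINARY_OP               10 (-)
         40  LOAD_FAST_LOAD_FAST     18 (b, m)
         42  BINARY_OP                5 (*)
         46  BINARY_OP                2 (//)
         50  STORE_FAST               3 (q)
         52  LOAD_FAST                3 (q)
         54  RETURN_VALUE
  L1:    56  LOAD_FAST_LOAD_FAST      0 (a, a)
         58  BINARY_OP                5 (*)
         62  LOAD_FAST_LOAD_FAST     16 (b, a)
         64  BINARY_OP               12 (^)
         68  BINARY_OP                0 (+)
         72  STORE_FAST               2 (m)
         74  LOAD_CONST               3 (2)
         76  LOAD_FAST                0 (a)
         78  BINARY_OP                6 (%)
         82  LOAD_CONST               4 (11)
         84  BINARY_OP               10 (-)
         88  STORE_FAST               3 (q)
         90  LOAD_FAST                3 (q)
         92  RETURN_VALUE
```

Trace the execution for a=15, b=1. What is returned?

LOAD_FAST_LOAD_FAST a,b → push 15,1. Stack: [15, 1]
COMPARE_OP bool(<=) → 15 vs 1 = False. Stack: [False]
POP_JUMP_IF_FALSE → pop False; jump. Stack: []
LOAD_FAST_LOAD_FAST a,a → push 15,15. Stack: [15, 15]
BINARY_OP * → 15 * 15 = 225. Stack: [225]
LOAD_FAST_LOAD_FAST b,a → push 1,15. Stack: [225, 1, 15]
BINARY_OP ^ → 1 ^ 15 = 14. Stack: [225, 14]
BINARY_OP + → 225 + 14 = 239. Stack: [239]
STORE_FAST m → m=239. Stack: []
LOAD_CONST → push 2. Stack: [2]
LOAD_FAST a → push 15. Stack: [2, 15]
BINARY_OP % → 2 % 15 = 2. Stack: [2]
LOAD_CONST → push 11. Stack: [2, 11]
BINARY_OP - → 2 - 11 = -9. Stack: [-9]
STORE_FAST q → q=-9. Stack: []
LOAD_FAST q → push -9. Stack: [-9]
RETURN_VALUE → return -9.

-9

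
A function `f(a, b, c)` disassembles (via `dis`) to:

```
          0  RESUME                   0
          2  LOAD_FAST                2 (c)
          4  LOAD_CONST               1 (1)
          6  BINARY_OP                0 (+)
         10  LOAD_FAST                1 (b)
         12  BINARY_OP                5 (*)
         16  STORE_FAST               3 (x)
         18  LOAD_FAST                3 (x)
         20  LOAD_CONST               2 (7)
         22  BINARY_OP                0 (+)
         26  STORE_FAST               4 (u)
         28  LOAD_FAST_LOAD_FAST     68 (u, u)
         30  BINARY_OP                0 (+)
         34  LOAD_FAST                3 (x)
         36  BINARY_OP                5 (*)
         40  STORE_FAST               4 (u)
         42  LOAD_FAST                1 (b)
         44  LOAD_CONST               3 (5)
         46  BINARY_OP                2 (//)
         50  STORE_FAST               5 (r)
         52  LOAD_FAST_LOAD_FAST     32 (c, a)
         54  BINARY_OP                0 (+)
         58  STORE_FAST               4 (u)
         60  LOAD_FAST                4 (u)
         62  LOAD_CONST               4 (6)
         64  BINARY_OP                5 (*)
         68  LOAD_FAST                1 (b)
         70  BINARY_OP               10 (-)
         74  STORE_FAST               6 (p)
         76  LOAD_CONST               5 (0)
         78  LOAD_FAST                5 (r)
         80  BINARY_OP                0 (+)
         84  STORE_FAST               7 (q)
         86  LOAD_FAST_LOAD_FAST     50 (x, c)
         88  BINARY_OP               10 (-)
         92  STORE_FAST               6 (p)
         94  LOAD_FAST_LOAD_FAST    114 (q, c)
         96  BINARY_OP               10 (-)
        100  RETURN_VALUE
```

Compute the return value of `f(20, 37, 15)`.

LOAD_FAST c → push 15. Stack: [15]
LOAD_CONST → push 1. Stack: [15, 1]
BINARY_OP + → 15 + 1 = 16. Stack: [16]
LOAD_FAST b → push 37. Stack: [16, 37]
BINARY_OP * → 16 * 37 = 592. Stack: [592]
STORE_FAST x → x=592. Stack: []
LOAD_FAST x → push 592. Stack: [592]
LOAD_CONST → push 7. Stack: [592, 7]
BINARY_OP + → 592 + 7 = 599. Stack: [599]
STORE_FAST u → u=599. Stack: []
LOAD_FAST_LOAD_FAST u,u → push 599,599. Stack: [599, 599]
BINARY_OP + → 599 + 599 = 1198. Stack: [1198]
LOAD_FAST x → push 592. Stack: [1198, 592]
BINARY_OP * → 1198 * 592 = 709216. Stack: [709216]
STORE_FAST u → u=709216. Stack: []
LOAD_FAST b → push 37. Stack: [37]
LOAD_CONST → push 5. Stack: [37, 5]
BINARY_OP // → 37 // 5 = 7. Stack: [7]
STORE_FAST r → r=7. Stack: []
LOAD_FAST_LOAD_FAST c,a → push 15,20. Stack: [15, 20]
BINARY_OP + → 15 + 20 = 35. Stack: [35]
STORE_FAST u → u=35. Stack: []
LOAD_FAST u → push 35. Stack: [35]
LOAD_CONST → push 6. Stack: [35, 6]
BINARY_OP * → 35 * 6 = 210. Stack: [210]
LOAD_FAST b → push 37. Stack: [210, 37]
BINARY_OP - → 210 - 37 = 173. Stack: [173]
STORE_FAST p → p=173. Stack: []
LOAD_CONST → push 0. Stack: [0]
LOAD_FAST r → push 7. Stack: [0, 7]
BINARY_OP + → 0 + 7 = 7. Stack: [7]
STORE_FAST q → q=7. Stack: []
LOAD_FAST_LOAD_FAST x,c → push 592,15. Stack: [592, 15]
BINARY_OP - → 592 - 15 = 577. Stack: [577]
STORE_FAST p → p=577. Stack: []
LOAD_FAST_LOAD_FAST q,c → push 7,15. Stack: [7, 15]
BINARY_OP - → 7 - 15 = -8. Stack: [-8]
RETURN_VALUE → return -8.

-8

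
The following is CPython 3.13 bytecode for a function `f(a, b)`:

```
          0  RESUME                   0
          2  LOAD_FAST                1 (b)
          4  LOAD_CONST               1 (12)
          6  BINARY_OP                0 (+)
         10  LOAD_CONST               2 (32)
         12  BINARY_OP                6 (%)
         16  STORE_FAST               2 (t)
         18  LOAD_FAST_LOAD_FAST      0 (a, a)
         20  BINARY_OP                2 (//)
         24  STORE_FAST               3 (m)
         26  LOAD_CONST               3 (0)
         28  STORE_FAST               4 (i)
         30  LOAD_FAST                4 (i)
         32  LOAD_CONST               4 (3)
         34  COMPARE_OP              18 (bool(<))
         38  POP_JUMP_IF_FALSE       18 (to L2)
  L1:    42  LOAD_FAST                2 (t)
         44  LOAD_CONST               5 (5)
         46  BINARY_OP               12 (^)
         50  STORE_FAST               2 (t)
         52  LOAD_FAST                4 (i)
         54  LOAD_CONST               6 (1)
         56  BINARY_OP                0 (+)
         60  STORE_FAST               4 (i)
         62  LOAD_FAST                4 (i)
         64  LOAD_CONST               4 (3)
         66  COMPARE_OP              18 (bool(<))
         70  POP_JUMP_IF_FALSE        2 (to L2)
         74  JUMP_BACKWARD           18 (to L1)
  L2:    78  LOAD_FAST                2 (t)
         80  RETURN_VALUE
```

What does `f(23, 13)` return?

LOAD_FAST b → push 13. Stack: [13]
LOAD_CONST → push 12. Stack: [13, 12]
BINARY_OP + → 13 + 12 = 25. Stack: [25]
LOAD_CONST → push 32. Stack: [25, 32]
BINARY_OP % → 25 % 32 = 25. Stack: [25]
STORE_FAST t → t=25. Stack: []
LOAD_FAST_LOAD_FAST a,a → push 23,23. Stack: [23, 23]
BINARY_OP // → 23 // 23 = 1. Stack: [1]
STORE_FAST m → m=1. Stack: []
LOAD_CONST → push 0. Stack: [0]
STORE_FAST i → i=0. Stack: []
LOAD_FAST i → push 0. Stack: [0]
LOAD_CONST → push 3. Stack: [0, 3]
COMPARE_OP bool(<) → 0 vs 3 = True. Stack: [True]
POP_JUMP_IF_FALSE → pop True; no jump. Stack: []
LOAD_FAST t → push 25. Stack: [25]
LOAD_CONST → push 5. Stack: [25, 5]
BINARY_OP ^ → 25 ^ 5 = 28. Stack: [28]
STORE_FAST t → t=28. Stack: []
LOAD_FAST i → push 0. Stack: [0]
LOAD_CONST → push 1. Stack: [0, 1]
BINARY_OP + → 0 + 1 = 1. Stack: [1]
STORE_FAST i → i=1. Stack: []
LOAD_FAST i → push 1. Stack: [1]
LOAD_CONST → push 3. Stack: [1, 3]
COMPARE_OP bool(<) → 1 vs 3 = True. Stack: [True]
POP_JUMP_IF_FALSE → pop True; no jump. Stack: []
LOAD_FAST t → push 28. Stack: [28]
LOAD_CONST → push 5. Stack: [28, 5]
BINARY_OP ^ → 28 ^ 5 = 25. Stack: [25]
STORE_FAST t → t=25. Stack: []
LOAD_FAST i → push 1. Stack: [1]
LOAD_CONST → push 1. Stack: [1, 1]
BINARY_OP + → 1 + 1 = 2. Stack: [2]
STORE_FAST i → i=2. Stack: []
LOAD_FAST i → push 2. Stack: [2]
LOAD_CONST → push 3. Stack: [2, 3]
COMPARE_OP bool(<) → 2 vs 3 = True. Stack: [True]
POP_JUMP_IF_FALSE → pop True; no jump. Stack: []
LOAD_FAST t → push 25. Stack: [25]
LOAD_CONST → push 5. Stack: [25, 5]
BINARY_OP ^ → 25 ^ 5 = 28. Stack: [28]
STORE_FAST t → t=28. Stack: []
LOAD_FAST i → push 2. Stack: [2]
LOAD_CONST → push 1. Stack: [2, 1]
BINARY_OP + → 2 + 1 = 3. Stack: [3]
STORE_FAST i → i=3. Stack: []
LOAD_FAST i → push 3. Stack: [3]
LOAD_CONST → push 3. Stack: [3, 3]
COMPARE_OP bool(<) → 3 vs 3 = False. Stack: [False]
POP_JUMP_IF_FALSE → pop False; jump. Stack: []
LOAD_FAST t → push 28. Stack: [28]
RETURN_VALUE → return 28.

28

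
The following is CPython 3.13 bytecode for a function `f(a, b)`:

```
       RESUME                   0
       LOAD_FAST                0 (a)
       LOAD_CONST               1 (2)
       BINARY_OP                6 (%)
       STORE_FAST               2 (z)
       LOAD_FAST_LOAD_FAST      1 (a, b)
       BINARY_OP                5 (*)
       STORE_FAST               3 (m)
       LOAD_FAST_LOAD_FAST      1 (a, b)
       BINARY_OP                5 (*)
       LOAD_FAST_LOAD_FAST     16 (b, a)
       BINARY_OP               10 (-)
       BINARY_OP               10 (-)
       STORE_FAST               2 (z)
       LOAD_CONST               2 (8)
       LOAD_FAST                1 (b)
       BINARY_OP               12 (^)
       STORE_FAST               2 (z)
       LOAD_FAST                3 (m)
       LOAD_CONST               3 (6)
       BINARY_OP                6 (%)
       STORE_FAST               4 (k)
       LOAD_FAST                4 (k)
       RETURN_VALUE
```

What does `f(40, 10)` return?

LOAD_FAST a → push 40. Stack: [40]
LOAD_CONST → push 2. Stack: [40, 2]
BINARY_OP % → 40 % 2 = 0. Stack: [0]
STORE_FAST z → z=0. Stack: []
LOAD_FAST_LOAD_FAST a,b → push 40,10. Stack: [40, 10]
BINARY_OP * → 40 * 10 = 400. Stack: [400]
STORE_FAST m → m=400. Stack: []
LOAD_FAST_LOAD_FAST a,b → push 40,10. Stack: [40, 10]
BINARY_OP * → 40 * 10 = 400. Stack: [400]
LOAD_FAST_LOAD_FAST b,a → push 10,40. Stack: [400, 10, 40]
BINARY_OP - → 10 - 40 = -30. Stack: [400, -30]
BINARY_OP - → 400 - -30 = 430. Stack: [430]
STORE_FAST z → z=430. Stack: []
LOAD_CONST → push 8. Stack: [8]
LOAD_FAST b → push 10. Stack: [8, 10]
BINARY_OP ^ → 8 ^ 10 = 2. Stack: [2]
STORE_FAST z → z=2. Stack: []
LOAD_FAST m → push 400. Stack: [400]
LOAD_CONST → push 6. Stack: [400, 6]
BINARY_OP % → 400 % 6 = 4. Stack: [4]
STORE_FAST k → k=4. Stack: []
LOAD_FAST k → push 4. Stack: [4]
RETURN_VALUE → return 4.

4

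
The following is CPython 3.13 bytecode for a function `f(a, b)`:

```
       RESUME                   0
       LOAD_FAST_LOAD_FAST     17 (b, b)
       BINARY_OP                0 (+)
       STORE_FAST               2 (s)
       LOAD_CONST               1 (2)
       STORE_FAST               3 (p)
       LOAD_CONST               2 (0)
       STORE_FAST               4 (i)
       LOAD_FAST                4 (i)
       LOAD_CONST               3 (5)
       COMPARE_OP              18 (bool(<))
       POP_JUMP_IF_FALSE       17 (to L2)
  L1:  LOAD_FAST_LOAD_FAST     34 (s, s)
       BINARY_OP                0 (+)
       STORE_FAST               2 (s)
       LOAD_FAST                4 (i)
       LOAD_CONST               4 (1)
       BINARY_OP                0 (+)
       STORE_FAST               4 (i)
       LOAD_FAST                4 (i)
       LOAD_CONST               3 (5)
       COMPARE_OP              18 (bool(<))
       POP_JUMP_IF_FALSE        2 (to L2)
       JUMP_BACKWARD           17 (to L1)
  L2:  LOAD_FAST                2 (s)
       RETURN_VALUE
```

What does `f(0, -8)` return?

LOAD_FAST_LOAD_FAST b,b → push -8,-8
BINARY_OP + → -8 + -8 = -16
STORE_FAST s → s=-16
LOAD_CONST → push 2
STORE_FAST p → p=2
LOAD_CONST → push 0
STORE_FAST i → i=0
LOAD_FAST i → push 0
LOAD_CONST → push 5
COMPARE_OP bool(<) → 0 vs 5 = True
POP_JUMP_IF_FALSE → pop True; no jump
LOAD_FAST_LOAD_FAST s,s → push -16,-16
BINARY_OP + → -16 + -16 = -32
STORE_FAST s → s=-32
LOAD_FAST i → push 0
LOAD_CONST → push 1
BINARY_OP + → 0 + 1 = 1
STORE_FAST i → i=1
LOAD_FAST i → push 1
LOAD_CONST → push 5
COMPARE_OP bool(<) → 1 vs 5 = True
POP_JUMP_IF_FALSE → pop True; no jump
LOAD_FAST_LOAD_FAST s,s → push -32,-32
BINARY_OP + → -32 + -32 = -64
STORE_FAST s → s=-64
LOAD_FAST i → push 1
LOAD_CONST → push 1
BINARY_OP + → 1 + 1 = 2
STORE_FAST i → i=2
LOAD_FAST i → push 2
LOAD_CONST → push 5
COMPARE_OP bool(<) → 2 vs 5 = True
POP_JUMP_IF_FALSE → pop True; no jump
LOAD_FAST_LOAD_FAST s,s → push -64,-64
BINARY_OP + → -64 + -64 = -128
STORE_FAST s → s=-128
LOAD_FAST i → push 2
LOAD_CONST → push 1
BINARY_OP + → 2 + 1 = 3
STORE_FAST i → i=3
LOAD_FAST i → push 3
LOAD_CONST → push 5
COMPARE_OP bool(<) → 3 vs 5 = True
POP_JUMP_IF_FALSE → pop True; no jump
LOAD_FAST_LOAD_FAST s,s → push -128,-128
BINARY_OP + → -128 + -128 = -256
STORE_FAST s → s=-256
LOAD_FAST i → push 3
LOAD_CONST → push 1
BINARY_OP + → 3 + 1 = 4
STORE_FAST i → i=4
LOAD_FAST i → push 4
LOAD_CONST → push 5
COMPARE_OP bool(<) → 4 vs 5 = True
POP_JUMP_IF_FALSE → pop True; no jump
LOAD_FAST_LOAD_FAST s,s → push -256,-256
BINARY_OP + → -256 + -256 = -512
STORE_FAST s → s=-512
LOAD_FAST i → push 4
LOAD_CONST → push 1
BINARY_OP + → 4 + 1 = 5
STORE_FAST i → i=5
LOAD_FAST i → push 5
LOAD_CONST → push 5
COMPARE_OP bool(<) → 5 vs 5 = False
POP_JUMP_IF_FALSE → pop False; jump
LOAD_FAST s → push -512
RETURN_VALUE → return -512.

-512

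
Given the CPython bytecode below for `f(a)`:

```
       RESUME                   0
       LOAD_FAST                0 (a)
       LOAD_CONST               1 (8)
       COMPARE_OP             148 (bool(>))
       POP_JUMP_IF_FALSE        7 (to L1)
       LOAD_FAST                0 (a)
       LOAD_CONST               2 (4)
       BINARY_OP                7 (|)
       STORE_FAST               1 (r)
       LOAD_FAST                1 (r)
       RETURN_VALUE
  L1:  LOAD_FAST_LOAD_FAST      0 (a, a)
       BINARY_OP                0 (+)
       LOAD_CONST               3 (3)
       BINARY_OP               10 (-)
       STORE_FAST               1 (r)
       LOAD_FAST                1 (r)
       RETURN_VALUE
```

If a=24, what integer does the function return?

28

LOAD_FAST a → push 24. Stack: [24]
LOAD_CONST → push 8. Stack: [24, 8]
COMPARE_OP bool(>) → 24 vs 8 = True. Stack: [True]
POP_JUMP_IF_FALSE → pop True; no jump. Stack: []
LOAD_FAST a → push 24. Stack: [24]
LOAD_CONST → push 4. Stack: [24, 4]
BINARY_OP | → 24 | 4 = 28. Stack: [28]
STORE_FAST r → r=28. Stack: []
LOAD_FAST r → push 28. Stack: [28]
RETURN_VALUE → return 28.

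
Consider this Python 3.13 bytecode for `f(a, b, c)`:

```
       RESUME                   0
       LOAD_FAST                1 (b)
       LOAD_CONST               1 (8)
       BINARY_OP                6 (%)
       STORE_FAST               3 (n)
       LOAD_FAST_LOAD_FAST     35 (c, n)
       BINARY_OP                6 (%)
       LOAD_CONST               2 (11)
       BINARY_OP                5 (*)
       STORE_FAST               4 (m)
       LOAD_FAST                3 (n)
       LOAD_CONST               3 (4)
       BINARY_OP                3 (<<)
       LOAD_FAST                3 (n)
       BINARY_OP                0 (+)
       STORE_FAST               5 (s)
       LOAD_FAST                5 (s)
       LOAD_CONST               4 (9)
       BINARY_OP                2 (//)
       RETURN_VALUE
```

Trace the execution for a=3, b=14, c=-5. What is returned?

LOAD_FAST b → push 14. Stack: [14]
LOAD_CONST → push 8. Stack: [14, 8]
BINARY_OP % → 14 % 8 = 6. Stack: [6]
STORE_FAST n → n=6. Stack: []
LOAD_FAST_LOAD_FAST c,n → push -5,6. Stack: [-5, 6]
BINARY_OP % → -5 % 6 = 1. Stack: [1]
LOAD_CONST → push 11. Stack: [1, 11]
BINARY_OP * → 1 * 11 = 11. Stack: [11]
STORE_FAST m → m=11. Stack: []
LOAD_FAST n → push 6. Stack: [6]
LOAD_CONST → push 4. Stack: [6, 4]
BINARY_OP << → 6 << 4 = 96. Stack: [96]
LOAD_FAST n → push 6. Stack: [96, 6]
BINARY_OP + → 96 + 6 = 102. Stack: [102]
STORE_FAST s → s=102. Stack: []
LOAD_FAST s → push 102. Stack: [102]
LOAD_CONST → push 9. Stack: [102, 9]
BINARY_OP // → 102 // 9 = 11. Stack: [11]
RETURN_VALUE → return 11.

11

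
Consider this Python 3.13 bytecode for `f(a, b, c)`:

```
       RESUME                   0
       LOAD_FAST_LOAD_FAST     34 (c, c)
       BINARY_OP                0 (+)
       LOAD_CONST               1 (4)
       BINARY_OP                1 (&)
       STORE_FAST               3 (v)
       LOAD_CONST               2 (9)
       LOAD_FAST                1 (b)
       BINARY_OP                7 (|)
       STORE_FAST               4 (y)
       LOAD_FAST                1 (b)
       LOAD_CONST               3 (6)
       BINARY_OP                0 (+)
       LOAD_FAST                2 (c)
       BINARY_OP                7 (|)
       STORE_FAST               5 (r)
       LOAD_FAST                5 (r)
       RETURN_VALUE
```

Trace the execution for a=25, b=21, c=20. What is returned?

31

LOAD_FAST_LOAD_FAST c,c → push 20,20. Stack: [20, 20]
BINARY_OP + → 20 + 20 = 40. Stack: [40]
LOAD_CONST → push 4. Stack: [40, 4]
BINARY_OP & → 40 & 4 = 0. Stack: [0]
STORE_FAST v → v=0. Stack: []
LOAD_CONST → push 9. Stack: [9]
LOAD_FAST b → push 21. Stack: [9, 21]
BINARY_OP | → 9 | 21 = 29. Stack: [29]
STORE_FAST y → y=29. Stack: []
LOAD_FAST b → push 21. Stack: [21]
LOAD_CONST → push 6. Stack: [21, 6]
BINARY_OP + → 21 + 6 = 27. Stack: [27]
LOAD_FAST c → push 20. Stack: [27, 20]
BINARY_OP | → 27 | 20 = 31. Stack: [31]
STORE_FAST r → r=31. Stack: []
LOAD_FAST r → push 31. Stack: [31]
RETURN_VALUE → return 31.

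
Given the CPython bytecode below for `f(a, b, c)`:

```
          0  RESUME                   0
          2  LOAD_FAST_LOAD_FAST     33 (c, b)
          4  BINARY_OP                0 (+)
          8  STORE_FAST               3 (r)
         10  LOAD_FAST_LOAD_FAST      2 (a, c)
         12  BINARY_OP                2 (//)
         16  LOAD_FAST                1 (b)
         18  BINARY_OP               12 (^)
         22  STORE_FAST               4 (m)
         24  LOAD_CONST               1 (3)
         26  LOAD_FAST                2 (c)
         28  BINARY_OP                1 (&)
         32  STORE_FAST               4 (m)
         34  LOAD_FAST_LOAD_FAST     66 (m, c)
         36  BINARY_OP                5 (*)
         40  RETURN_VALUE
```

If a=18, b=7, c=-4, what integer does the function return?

LOAD_FAST_LOAD_FAST c,b → push -4,7. Stack: [-4, 7]
BINARY_OP + → -4 + 7 = 3. Stack: [3]
STORE_FAST r → r=3. Stack: []
LOAD_FAST_LOAD_FAST a,c → push 18,-4. Stack: [18, -4]
BINARY_OP // → 18 // -4 = -5. Stack: [-5]
LOAD_FAST b → push 7. Stack: [-5, 7]
BINARY_OP ^ → -5 ^ 7 = -4. Stack: [-4]
STORE_FAST m → m=-4. Stack: []
LOAD_CONST → push 3. Stack: [3]
LOAD_FAST c → push -4. Stack: [3, -4]
BINARY_OP & → 3 & -4 = 0. Stack: [0]
STORE_FAST m → m=0. Stack: []
LOAD_FAST_LOAD_FAST m,c → push 0,-4. Stack: [0, -4]
BINARY_OP * → 0 * -4 = 0. Stack: [0]
RETURN_VALUE → return 0.

0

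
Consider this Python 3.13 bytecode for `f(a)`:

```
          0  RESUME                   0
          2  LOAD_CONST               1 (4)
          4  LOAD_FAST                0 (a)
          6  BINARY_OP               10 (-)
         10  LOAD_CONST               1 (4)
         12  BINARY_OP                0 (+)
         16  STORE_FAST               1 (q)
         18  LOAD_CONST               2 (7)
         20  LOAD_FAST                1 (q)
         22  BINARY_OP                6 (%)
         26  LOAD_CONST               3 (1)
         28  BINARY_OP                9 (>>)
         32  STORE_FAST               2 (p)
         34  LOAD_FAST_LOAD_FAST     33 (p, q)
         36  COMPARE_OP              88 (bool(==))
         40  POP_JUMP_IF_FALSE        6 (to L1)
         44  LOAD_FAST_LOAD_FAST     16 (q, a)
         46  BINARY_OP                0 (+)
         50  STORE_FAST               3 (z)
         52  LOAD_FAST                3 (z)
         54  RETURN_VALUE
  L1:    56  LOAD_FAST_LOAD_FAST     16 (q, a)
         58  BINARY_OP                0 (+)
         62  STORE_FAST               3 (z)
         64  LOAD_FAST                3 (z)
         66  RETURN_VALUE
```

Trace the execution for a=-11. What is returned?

8

LOAD_CONST → push 4. Stack: [4]
LOAD_FAST a → push -11. Stack: [4, -11]
BINARY_OP - → 4 - -11 = 15. Stack: [15]
LOAD_CONST → push 4. Stack: [15, 4]
BINARY_OP + → 15 + 4 = 19. Stack: [19]
STORE_FAST q → q=19. Stack: []
LOAD_CONST → push 7. Stack: [7]
LOAD_FAST q → push 19. Stack: [7, 19]
BINARY_OP % → 7 % 19 = 7. Stack: [7]
LOAD_CONST → push 1. Stack: [7, 1]
BINARY_OP >> → 7 >> 1 = 3. Stack: [3]
STORE_FAST p → p=3. Stack: []
LOAD_FAST_LOAD_FAST p,q → push 3,19. Stack: [3, 19]
COMPARE_OP bool(==) → 3 vs 19 = False. Stack: [False]
POP_JUMP_IF_FALSE → pop False; jump. Stack: []
LOAD_FAST_LOAD_FAST q,a → push 19,-11. Stack: [19, -11]
BINARY_OP + → 19 + -11 = 8. Stack: [8]
STORE_FAST z → z=8. Stack: []
LOAD_FAST z → push 8. Stack: [8]
RETURN_VALUE → return 8.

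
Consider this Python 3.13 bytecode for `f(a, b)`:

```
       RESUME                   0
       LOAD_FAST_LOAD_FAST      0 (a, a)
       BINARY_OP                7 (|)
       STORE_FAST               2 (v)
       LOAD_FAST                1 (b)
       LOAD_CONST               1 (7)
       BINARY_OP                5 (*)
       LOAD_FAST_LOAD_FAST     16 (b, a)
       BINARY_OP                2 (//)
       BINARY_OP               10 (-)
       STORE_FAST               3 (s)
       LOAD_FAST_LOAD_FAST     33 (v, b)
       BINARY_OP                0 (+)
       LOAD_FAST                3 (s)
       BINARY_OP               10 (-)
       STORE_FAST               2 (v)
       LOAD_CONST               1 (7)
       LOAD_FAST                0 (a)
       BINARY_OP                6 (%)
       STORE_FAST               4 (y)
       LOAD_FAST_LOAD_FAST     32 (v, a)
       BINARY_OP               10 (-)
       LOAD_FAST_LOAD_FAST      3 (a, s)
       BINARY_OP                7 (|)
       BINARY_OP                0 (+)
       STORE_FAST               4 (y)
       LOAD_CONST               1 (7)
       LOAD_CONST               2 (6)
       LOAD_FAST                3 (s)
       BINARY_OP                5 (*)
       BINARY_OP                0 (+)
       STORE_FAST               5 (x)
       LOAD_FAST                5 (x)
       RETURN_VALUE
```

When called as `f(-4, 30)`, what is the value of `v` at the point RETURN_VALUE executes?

-192

LOAD_FAST_LOAD_FAST a,a → push -4,-4. Stack: [-4, -4]
BINARY_OP | → -4 | -4 = -4. Stack: [-4]
STORE_FAST v → v=-4. Stack: []
LOAD_FAST b → push 30. Stack: [30]
LOAD_CONST → push 7. Stack: [30, 7]
BINARY_OP * → 30 * 7 = 210. Stack: [210]
LOAD_FAST_LOAD_FAST b,a → push 30,-4. Stack: [210, 30, -4]
BINARY_OP // → 30 // -4 = -8. Stack: [210, -8]
BINARY_OP - → 210 - -8 = 218. Stack: [218]
STORE_FAST s → s=218. Stack: []
LOAD_FAST_LOAD_FAST v,b → push -4,30. Stack: [-4, 30]
BINARY_OP + → -4 + 30 = 26. Stack: [26]
LOAD_FAST s → push 218. Stack: [26, 218]
BINARY_OP - → 26 - 218 = -192. Stack: [-192]
STORE_FAST v → v=-192. Stack: []
LOAD_CONST → push 7. Stack: [7]
LOAD_FAST a → push -4. Stack: [7, -4]
BINARY_OP % → 7 % -4 = -1. Stack: [-1]
STORE_FAST y → y=-1. Stack: []
LOAD_FAST_LOAD_FAST v,a → push -192,-4. Stack: [-192, -4]
BINARY_OP - → -192 - -4 = -188. Stack: [-188]
LOAD_FAST_LOAD_FAST a,s → push -4,218. Stack: [-188, -4, 218]
BINARY_OP | → -4 | 218 = -2. Stack: [-188, -2]
BINARY_OP + → -188 + -2 = -190. Stack: [-190]
STORE_FAST y → y=-190. Stack: []
LOAD_CONST → push 7. Stack: [7]
LOAD_CONST → push 6. Stack: [7, 6]
LOAD_FAST s → push 218. Stack: [7, 6, 218]
BINARY_OP * → 6 * 218 = 1308. Stack: [7, 1308]
BINARY_OP + → 7 + 1308 = 1315. Stack: [1315]
STORE_FAST x → x=1315. Stack: []
LOAD_FAST x → push 1315. Stack: [1315]
RETURN_VALUE → return 1315.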